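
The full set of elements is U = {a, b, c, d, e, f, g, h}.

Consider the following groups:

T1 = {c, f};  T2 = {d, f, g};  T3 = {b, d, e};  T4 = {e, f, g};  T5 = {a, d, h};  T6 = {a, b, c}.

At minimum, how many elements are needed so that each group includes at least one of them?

3

The 3 elements {c, d, g} hit every group.
No choice of 2 elements meets every group, so 3 is the minimum.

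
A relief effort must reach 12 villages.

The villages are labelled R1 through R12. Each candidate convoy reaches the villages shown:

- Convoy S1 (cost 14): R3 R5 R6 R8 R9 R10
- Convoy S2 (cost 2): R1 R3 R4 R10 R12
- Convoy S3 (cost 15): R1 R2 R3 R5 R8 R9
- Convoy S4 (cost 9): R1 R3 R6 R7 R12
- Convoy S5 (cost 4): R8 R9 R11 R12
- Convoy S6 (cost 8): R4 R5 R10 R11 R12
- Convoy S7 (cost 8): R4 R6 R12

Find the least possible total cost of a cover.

30

S2, S3, S4, S5 together cover every village (S2 ∪ S3 ∪ S4 ∪ S5 = {R1, R2, R3, R4, R5, R6, R7, R8, R9, R10, R11, R12}); total cost 2 + 15 + 9 + 4 = 30.
No covering selection has total cost below 30.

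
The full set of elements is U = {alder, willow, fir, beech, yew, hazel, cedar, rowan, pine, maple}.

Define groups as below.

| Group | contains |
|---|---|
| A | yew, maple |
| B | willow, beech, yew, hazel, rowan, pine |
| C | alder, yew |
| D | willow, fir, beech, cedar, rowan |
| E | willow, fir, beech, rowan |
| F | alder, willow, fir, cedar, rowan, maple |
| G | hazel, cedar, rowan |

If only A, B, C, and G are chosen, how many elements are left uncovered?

Union of A, B, C, G = {alder, willow, beech, yew, hazel, cedar, rowan, pine, maple}.
Not covered: fir — 1 element.

1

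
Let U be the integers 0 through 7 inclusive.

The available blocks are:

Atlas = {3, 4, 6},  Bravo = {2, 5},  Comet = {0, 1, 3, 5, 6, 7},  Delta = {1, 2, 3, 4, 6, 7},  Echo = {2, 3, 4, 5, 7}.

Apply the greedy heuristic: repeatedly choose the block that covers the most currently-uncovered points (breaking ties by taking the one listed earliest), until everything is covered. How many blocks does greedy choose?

Greedy: pick Comet (covers 6 new) → pick Delta (covers 2 new). Total picks: 2.

2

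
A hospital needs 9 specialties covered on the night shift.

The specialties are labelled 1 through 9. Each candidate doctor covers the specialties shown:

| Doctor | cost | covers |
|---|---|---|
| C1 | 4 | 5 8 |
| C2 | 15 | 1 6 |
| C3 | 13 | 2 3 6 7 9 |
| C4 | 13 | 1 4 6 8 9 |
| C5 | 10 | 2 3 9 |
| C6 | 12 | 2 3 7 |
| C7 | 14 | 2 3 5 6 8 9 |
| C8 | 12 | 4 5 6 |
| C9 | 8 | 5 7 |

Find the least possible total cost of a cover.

C1, C4, C6 together cover every specialty (C1 ∪ C4 ∪ C6 = {1, 2, 3, 4, 5, 6, 7, 8, 9}); total cost 4 + 13 + 12 = 29.
The greedy pick C1, C3, C4 costs 30; no covering selection beats 29.

29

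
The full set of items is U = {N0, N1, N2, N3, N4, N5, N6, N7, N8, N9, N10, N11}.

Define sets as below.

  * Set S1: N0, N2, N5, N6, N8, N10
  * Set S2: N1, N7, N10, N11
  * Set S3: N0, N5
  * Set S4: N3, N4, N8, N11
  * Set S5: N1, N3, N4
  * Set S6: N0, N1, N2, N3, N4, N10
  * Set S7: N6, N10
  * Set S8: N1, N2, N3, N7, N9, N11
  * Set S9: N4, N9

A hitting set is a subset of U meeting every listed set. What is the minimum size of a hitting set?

4

The 4 items {N0, N4, N6, N11} hit every set.
No choice of 3 items meets every set, so 4 is the minimum.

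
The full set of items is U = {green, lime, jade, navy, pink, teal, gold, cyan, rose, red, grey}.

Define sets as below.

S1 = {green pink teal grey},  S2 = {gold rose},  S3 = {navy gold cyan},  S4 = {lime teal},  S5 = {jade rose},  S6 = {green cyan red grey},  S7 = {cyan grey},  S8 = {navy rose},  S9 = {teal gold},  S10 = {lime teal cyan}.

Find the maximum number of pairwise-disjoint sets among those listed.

3

S6, S8, S9 are pairwise disjoint (S6={green,cyan,red,grey}; S8={navy,rose}; S9={teal,gold}).
Every remaining set overlaps one of these, and no 4 of the listed sets are pairwise disjoint, so 3 is the maximum.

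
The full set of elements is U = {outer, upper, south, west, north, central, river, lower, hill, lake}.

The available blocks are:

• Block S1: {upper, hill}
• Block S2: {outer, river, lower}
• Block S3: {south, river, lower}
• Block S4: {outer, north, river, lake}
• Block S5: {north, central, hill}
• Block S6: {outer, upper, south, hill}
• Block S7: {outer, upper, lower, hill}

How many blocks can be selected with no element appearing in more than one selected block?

S3, S5 are pairwise disjoint (S3={south,river,lower}; S5={north,central,hill}).
Every remaining block overlaps one of these, and no 3 of the listed blocks are pairwise disjoint, so 2 is the maximum.

2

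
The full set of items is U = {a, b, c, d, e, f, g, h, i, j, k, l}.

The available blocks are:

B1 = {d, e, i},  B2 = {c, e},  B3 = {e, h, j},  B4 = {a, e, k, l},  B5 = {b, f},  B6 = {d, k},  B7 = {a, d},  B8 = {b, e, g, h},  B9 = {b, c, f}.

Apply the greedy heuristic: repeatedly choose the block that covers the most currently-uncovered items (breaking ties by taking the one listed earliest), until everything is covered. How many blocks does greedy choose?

Greedy: pick B4 (covers 4 new) → pick B8 (covers 3 new) → pick B1 (covers 2 new) → pick B9 (covers 2 new) → pick B3 (covers 1 new). Total picks: 5.

5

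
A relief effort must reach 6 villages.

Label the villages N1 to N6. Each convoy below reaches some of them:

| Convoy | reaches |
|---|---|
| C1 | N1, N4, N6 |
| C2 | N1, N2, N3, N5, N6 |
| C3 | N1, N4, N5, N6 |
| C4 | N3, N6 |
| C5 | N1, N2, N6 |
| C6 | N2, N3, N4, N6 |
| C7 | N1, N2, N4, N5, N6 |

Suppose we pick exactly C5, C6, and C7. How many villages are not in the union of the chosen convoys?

Union of C5, C6, C7 = {N1, N2, N3, N4, N5, N6} — that's every village, so 0 are uncovered.

0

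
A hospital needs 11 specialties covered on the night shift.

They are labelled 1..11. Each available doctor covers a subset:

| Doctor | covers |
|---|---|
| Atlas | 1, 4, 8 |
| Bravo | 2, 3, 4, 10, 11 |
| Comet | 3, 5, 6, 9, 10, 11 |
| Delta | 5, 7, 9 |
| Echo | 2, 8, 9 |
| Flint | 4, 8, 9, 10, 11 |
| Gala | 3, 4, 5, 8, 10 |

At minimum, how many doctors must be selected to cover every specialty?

4

Atlas and Bravo and Comet and Delta together: Atlas ∪ Bravo ∪ Comet ∪ Delta = {1, 2, 3, 4, 5, 6, 7, 8, 9, 10, 11} — every specialty is covered.
No 3 of the 7 doctors cover everything (all 35 combinations miss at least one specialty), so 4 is optimal.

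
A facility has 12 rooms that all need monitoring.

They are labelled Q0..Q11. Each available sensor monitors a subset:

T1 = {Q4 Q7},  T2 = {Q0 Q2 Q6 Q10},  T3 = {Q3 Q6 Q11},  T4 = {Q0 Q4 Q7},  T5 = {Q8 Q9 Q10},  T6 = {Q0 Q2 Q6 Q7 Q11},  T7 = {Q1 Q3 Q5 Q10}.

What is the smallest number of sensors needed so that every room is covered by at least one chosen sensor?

Take {T1, T5, T6, T7}. Their union is {Q0, Q1, Q2, Q3, Q4, Q5, Q6, Q7, Q8, Q9, Q10, Q11}, which is all 12 rooms.
No 3 of the 7 sensors cover everything (all 35 combinations miss at least one room), so 4 is optimal.

4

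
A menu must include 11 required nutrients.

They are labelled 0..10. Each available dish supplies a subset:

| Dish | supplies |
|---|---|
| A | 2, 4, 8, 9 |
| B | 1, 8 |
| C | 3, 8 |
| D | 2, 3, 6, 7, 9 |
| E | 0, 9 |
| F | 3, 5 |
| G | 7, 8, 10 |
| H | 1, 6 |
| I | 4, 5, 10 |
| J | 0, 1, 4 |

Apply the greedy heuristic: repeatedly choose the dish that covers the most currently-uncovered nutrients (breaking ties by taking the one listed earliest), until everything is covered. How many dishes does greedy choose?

4

Greedy: pick D (covers 5 new) → pick I (covers 3 new) → pick B (covers 2 new) → pick E (covers 1 new). Total picks: 4.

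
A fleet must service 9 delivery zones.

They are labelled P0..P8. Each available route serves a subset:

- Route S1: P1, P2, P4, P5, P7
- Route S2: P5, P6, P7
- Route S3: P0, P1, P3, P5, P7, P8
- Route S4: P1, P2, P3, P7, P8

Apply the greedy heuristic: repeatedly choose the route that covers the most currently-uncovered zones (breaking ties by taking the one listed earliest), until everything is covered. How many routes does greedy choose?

3

Greedy: pick S3 (covers 6 new) → pick S1 (covers 2 new) → pick S2 (covers 1 new). Total picks: 3.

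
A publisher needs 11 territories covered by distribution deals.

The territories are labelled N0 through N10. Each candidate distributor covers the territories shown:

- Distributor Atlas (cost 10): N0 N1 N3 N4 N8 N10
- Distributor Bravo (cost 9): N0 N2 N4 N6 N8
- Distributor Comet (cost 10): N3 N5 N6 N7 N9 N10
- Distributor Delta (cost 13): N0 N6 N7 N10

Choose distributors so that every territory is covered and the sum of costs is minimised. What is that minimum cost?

Atlas, Bravo, Comet together cover every territory (Atlas ∪ Bravo ∪ Comet = {N0, N1, N2, N3, N4, N5, N6, N7, N8, N9, N10}); total cost 10 + 9 + 10 = 29.
No covering selection has total cost below 29.

29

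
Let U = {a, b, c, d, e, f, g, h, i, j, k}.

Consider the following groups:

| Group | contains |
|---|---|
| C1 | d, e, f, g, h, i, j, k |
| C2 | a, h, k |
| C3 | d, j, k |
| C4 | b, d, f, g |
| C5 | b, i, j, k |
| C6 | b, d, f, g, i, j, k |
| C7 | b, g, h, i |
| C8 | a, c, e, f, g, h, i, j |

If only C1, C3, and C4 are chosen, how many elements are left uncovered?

Union of C1, C3, C4 = {b, d, e, f, g, h, i, j, k}.
Not covered: a, c — 2 elements.

2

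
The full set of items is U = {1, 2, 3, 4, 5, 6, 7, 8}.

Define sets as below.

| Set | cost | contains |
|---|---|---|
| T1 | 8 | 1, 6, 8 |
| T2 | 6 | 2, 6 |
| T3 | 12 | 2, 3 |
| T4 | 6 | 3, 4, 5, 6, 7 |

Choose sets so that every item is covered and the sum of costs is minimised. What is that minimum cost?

T1, T2, T4 together cover every item (T1 ∪ T2 ∪ T4 = {1, 2, 3, 4, 5, 6, 7, 8}); total cost 8 + 6 + 6 = 20.
No covering selection has total cost below 20.

20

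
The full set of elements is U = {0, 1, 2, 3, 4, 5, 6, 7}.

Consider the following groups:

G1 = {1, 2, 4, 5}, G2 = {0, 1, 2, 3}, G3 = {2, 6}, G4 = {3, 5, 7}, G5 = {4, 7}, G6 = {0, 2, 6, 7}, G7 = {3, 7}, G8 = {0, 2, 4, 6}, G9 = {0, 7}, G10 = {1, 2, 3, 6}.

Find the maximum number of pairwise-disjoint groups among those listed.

G3, G5 are pairwise disjoint (G3={2,6}; G5={4,7}).
Every remaining group overlaps one of these, and no 3 of the listed groups are pairwise disjoint, so 2 is the maximum.

2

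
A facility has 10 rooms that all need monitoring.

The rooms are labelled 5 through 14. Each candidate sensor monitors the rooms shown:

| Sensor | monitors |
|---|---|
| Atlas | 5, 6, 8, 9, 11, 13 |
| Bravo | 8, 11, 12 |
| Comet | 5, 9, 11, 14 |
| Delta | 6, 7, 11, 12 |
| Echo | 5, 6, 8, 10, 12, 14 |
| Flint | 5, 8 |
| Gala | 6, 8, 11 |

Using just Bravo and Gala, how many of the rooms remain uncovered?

Union of Bravo, Gala = {6, 8, 11, 12}.
Not covered: 5, 7, 9, 10, 13, 14 — 6 rooms.

6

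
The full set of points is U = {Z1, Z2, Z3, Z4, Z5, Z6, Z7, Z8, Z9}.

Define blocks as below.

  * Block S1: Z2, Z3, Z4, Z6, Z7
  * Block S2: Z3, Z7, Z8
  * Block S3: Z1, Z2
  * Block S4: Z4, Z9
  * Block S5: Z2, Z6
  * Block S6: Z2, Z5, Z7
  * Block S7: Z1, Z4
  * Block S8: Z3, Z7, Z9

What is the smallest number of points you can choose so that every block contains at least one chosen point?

H = {Z2, Z4, Z7} meets every block (each contains at least one member of H), and |H| = 3.
The blocks S2, S4, S5 are pairwise disjoint, so any hitting set needs a separate point for each — at least 3. Hence 3 is optimal.

3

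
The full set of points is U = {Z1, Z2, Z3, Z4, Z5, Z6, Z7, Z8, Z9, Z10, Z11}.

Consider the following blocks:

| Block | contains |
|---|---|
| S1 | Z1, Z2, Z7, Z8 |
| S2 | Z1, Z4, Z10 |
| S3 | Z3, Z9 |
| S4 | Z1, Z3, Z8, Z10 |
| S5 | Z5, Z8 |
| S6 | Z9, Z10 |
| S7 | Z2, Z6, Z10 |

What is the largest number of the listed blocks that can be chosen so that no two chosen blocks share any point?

S2, S3, S5 are pairwise disjoint (S2={Z1,Z4,Z10}; S3={Z3,Z9}; S5={Z5,Z8}).
Every remaining block overlaps one of these, and no 4 of the listed blocks are pairwise disjoint, so 3 is the maximum.

3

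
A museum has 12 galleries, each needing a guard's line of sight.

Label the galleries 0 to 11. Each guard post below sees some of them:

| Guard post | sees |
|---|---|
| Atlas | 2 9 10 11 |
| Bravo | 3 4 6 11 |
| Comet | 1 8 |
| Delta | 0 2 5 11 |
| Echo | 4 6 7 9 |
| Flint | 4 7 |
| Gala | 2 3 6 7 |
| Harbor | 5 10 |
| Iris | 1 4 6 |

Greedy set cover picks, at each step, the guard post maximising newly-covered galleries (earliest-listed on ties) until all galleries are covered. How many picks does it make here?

Greedy: pick Atlas (covers 4 new) → pick Bravo (covers 3 new) → pick Comet (covers 2 new) → pick Delta (covers 2 new) → pick Echo (covers 1 new). Total picks: 5.

5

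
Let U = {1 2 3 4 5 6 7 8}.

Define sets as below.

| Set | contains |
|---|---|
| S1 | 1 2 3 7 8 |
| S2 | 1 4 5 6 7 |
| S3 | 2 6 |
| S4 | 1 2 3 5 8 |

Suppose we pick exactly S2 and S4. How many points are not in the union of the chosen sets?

Union of S2, S4 = {1, 2, 3, 4, 5, 6, 7, 8} — that's every point, so 0 are uncovered.

0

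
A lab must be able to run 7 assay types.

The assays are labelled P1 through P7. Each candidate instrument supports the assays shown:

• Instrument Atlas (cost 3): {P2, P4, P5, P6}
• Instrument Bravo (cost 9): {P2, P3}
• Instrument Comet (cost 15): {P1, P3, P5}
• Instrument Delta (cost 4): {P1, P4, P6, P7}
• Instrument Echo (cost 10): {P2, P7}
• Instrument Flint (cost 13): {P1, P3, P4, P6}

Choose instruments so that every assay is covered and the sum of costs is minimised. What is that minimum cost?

16

Atlas, Bravo, Delta together cover every assay (Atlas ∪ Bravo ∪ Delta = {P1, P2, P3, P4, P5, P6, P7}); total cost 3 + 9 + 4 = 16.
No covering selection has total cost below 16.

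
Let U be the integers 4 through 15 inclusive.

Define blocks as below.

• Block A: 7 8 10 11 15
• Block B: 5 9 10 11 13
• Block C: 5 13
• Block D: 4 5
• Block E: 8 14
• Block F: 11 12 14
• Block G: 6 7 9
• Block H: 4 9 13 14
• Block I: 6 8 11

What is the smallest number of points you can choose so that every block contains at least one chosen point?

4

T = {5, 6, 8, 14} meets every block (each contains at least one member of T), and |T| = 4.
No choice of 3 points meets every block, so 4 is the minimum.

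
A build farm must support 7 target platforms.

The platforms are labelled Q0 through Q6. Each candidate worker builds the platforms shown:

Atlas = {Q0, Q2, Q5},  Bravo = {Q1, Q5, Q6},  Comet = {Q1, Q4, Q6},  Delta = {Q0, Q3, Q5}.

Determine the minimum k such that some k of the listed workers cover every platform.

Atlas and Comet and Delta together: Atlas ∪ Comet ∪ Delta = {Q0, Q1, Q2, Q3, Q4, Q5, Q6} — every platform is covered.
Each worker has at most 3 platforms, and 2·3 = 6 < 7 — so at least 3 workers are needed, and 3 is optimal.

3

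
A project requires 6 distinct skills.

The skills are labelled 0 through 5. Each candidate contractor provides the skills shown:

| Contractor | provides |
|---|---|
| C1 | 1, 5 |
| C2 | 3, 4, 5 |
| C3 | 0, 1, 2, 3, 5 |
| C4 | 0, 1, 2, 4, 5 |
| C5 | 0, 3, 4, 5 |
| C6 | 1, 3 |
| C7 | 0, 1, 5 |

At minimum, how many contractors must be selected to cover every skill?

Take {C2, C3}. Their union is {0, 1, 2, 3, 4, 5}, which is all 6 skills.
No single contractor has all 6 skills (the largest, C3, has 5), so 2 is optimal.

2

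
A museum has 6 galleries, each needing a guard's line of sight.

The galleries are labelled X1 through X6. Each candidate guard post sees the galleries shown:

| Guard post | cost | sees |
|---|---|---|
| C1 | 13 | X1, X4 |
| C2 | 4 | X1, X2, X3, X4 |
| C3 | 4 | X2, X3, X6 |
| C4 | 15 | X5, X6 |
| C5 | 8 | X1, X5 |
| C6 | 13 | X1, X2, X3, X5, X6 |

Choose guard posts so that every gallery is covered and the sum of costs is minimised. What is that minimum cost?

C2, C3, C5 together cover every gallery (C2 ∪ C3 ∪ C5 = {X1, X2, X3, X4, X5, X6}); total cost 4 + 4 + 8 = 16.
No covering selection has total cost below 16.

16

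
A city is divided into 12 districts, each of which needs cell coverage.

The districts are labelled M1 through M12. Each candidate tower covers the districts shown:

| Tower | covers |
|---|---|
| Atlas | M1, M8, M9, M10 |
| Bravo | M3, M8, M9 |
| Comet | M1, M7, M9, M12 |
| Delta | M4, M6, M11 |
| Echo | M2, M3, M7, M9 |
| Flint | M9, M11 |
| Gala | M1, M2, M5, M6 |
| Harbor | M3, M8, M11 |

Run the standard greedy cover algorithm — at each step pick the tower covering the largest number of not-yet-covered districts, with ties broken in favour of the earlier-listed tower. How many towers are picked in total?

5

Greedy: pick Atlas (covers 4 new) → pick Delta (covers 3 new) → pick Echo (covers 3 new) → pick Comet (covers 1 new) → pick Gala (covers 1 new). Total picks: 5.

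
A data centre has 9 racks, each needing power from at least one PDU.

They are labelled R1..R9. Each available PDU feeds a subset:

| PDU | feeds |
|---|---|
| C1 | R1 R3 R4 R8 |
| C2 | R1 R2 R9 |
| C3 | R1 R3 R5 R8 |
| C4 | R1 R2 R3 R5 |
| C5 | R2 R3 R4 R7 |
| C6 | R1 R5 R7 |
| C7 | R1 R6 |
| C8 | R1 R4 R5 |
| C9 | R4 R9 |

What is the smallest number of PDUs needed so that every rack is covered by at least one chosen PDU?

4

Take {C2, C3, C5, C7}. Their union is {R1, R2, R3, R4, R5, R6, R7, R8, R9}, which is all 9 racks.
No 3 of the 9 PDUs cover everything (all 84 combinations miss at least one rack), so 4 is optimal.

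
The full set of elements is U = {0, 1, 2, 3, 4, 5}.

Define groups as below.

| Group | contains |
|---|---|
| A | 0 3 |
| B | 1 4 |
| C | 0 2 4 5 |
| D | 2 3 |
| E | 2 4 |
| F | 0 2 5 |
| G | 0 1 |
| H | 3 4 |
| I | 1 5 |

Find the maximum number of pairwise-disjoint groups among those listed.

A, E, I are pairwise disjoint (A={0,3}; E={2,4}; I={1,5}).
Every remaining group overlaps one of these, and no 4 of the listed groups are pairwise disjoint, so 3 is the maximum.

3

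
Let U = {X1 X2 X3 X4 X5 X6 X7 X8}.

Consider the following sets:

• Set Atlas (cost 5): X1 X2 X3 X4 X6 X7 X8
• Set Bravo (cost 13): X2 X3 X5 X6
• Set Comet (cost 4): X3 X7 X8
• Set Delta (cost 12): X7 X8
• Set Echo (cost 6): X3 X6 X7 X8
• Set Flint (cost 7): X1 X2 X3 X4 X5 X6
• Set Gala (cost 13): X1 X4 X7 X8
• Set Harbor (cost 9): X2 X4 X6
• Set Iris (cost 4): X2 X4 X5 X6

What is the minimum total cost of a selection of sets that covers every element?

9

Atlas, Iris together cover every element (Atlas ∪ Iris = {X1, X2, X3, X4, X5, X6, X7, X8}); total cost 5 + 4 = 9.
No covering selection has total cost below 9.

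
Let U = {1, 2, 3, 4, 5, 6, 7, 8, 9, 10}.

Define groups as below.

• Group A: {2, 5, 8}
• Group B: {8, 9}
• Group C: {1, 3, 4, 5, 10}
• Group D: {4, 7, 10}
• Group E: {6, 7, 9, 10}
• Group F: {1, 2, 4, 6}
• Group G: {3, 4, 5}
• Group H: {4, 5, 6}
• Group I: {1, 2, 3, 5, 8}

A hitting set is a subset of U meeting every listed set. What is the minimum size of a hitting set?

3

T = {4, 6, 8} meets every group (each contains at least one member of T), and |T| = 3.
No choice of 2 items meets every group, so 3 is the minimum.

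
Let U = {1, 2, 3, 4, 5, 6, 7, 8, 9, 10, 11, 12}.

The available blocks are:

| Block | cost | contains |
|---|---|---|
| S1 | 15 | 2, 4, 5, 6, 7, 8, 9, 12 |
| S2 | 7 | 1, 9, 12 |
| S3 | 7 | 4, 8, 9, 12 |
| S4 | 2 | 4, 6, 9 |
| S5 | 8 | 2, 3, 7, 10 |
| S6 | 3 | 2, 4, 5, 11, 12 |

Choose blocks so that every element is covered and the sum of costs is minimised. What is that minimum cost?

S2, S3, S4, S5, S6 together cover every element (S2 ∪ S3 ∪ S4 ∪ S5 ∪ S6 = {1, 2, 3, 4, 5, 6, 7, 8, 9, 10, 11, 12}); total cost 7 + 7 + 2 + 8 + 3 = 27.
No covering selection has total cost below 27.

27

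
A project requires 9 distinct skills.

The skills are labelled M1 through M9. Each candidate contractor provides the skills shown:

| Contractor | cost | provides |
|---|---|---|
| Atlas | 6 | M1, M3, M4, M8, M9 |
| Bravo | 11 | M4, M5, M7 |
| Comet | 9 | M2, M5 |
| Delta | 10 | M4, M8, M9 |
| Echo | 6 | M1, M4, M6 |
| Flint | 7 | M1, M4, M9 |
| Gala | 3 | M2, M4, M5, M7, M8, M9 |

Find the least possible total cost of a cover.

Atlas, Echo, Gala together cover every skill (Atlas ∪ Echo ∪ Gala = {M1, M2, M3, M4, M5, M6, M7, M8, M9}); total cost 6 + 6 + 3 = 15.
No covering selection has total cost below 15.

15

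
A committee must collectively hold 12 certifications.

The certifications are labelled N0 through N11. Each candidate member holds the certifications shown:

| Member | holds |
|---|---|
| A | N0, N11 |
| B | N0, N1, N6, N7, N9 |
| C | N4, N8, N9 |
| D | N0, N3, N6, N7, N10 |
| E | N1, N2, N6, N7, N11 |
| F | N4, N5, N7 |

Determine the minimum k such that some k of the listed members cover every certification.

4

C and D and E and F together: C ∪ D ∪ E ∪ F = {N0, N1, N2, N3, N4, N5, N6, N7, N8, N9, N10, N11} — every certification is covered.
Only E contains N2, so E is forced; the remaining 7 certifications need at least 3 more members (each remaining member adds at most 3) — so at least 4 members are needed, and 4 is optimal.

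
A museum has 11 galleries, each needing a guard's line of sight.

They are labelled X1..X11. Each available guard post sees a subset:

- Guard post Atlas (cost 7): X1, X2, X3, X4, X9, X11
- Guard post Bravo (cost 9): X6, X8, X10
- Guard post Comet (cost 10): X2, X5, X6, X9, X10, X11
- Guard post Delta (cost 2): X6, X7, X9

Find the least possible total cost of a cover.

28

Atlas, Bravo, Comet, Delta together cover every gallery (Atlas ∪ Bravo ∪ Comet ∪ Delta = {X1, X2, X3, X4, X5, X6, X7, X8, X9, X10, X11}); total cost 7 + 9 + 10 + 2 = 28.
No covering selection has total cost below 28.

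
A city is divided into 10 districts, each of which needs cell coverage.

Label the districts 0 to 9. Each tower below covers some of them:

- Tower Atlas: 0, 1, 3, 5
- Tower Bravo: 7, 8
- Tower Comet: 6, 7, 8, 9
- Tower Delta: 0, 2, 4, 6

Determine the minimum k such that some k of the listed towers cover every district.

3

Atlas and Comet and Delta together: Atlas ∪ Comet ∪ Delta = {0, 1, 2, 3, 4, 5, 6, 7, 8, 9} — every district is covered.
Each tower has at most 4 districts, and 2·4 = 8 < 10 — so at least 3 towers are needed, and 3 is optimal.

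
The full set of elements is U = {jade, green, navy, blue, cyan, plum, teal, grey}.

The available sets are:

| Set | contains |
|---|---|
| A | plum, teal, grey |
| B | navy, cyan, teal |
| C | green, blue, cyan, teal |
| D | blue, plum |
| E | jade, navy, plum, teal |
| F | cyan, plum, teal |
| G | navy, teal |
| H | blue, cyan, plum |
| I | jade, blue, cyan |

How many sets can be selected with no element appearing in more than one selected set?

G, H are pairwise disjoint (G={navy,teal}; H={blue,cyan,plum}).
Every remaining set overlaps one of these, and no 3 of the listed sets are pairwise disjoint, so 2 is the maximum.

2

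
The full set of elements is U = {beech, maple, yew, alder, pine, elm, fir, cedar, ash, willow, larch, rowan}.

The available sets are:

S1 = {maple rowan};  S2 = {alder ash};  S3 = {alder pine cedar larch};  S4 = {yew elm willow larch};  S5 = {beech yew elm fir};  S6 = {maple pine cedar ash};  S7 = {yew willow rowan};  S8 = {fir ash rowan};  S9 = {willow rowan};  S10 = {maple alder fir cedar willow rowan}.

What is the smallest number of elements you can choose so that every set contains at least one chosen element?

H = {alder, elm, cedar, rowan} meets every set (each contains at least one member of H), and |H| = 4.
No choice of 3 elements meets every set, so 4 is the minimum.

4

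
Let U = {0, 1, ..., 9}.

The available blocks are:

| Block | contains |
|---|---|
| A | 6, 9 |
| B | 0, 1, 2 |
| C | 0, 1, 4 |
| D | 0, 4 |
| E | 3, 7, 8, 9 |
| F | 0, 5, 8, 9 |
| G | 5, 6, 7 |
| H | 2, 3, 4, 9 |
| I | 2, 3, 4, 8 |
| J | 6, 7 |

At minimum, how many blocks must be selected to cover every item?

B, E, G, and H cover everything between them: the union {0, 1, 2, 3, 4, 5, 6, 7, 8, 9} is all of U.
No 3 of the 10 blocks cover everything (all 120 combinations miss at least one item), so 4 is optimal.

4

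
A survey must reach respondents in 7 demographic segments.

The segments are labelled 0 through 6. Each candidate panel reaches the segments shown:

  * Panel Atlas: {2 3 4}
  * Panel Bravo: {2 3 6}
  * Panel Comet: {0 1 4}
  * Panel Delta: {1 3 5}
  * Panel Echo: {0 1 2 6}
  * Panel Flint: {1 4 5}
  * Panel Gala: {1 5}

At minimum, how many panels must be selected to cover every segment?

Atlas and Delta and Echo together: Atlas ∪ Delta ∪ Echo = {0, 1, 2, 3, 4, 5, 6} — every segment is covered.
No 2 of the 7 panels cover everything (all 21 combinations miss at least one segment), so 3 is optimal.

3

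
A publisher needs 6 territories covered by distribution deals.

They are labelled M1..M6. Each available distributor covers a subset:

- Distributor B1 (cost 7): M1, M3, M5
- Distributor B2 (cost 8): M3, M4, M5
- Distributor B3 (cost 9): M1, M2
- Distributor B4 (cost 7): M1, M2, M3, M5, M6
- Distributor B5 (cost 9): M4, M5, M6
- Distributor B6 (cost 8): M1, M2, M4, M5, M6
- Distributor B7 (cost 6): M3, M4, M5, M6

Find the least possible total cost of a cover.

B4, B7 together cover every territory (B4 ∪ B7 = {M1, M2, M3, M4, M5, M6}); total cost 7 + 6 = 13.
No covering selection has total cost below 13.

13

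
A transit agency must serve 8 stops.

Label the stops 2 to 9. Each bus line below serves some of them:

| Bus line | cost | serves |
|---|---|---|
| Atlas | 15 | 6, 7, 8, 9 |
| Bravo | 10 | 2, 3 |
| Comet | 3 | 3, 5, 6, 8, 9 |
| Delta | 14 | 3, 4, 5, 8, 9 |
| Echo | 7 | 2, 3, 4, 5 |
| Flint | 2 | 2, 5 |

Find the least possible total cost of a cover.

Atlas, Echo together cover every stop (Atlas ∪ Echo = {2, 3, 4, 5, 6, 7, 8, 9}); total cost 15 + 7 = 22.
The greedy pick Comet, Flint, Echo, Atlas costs 27; no covering selection beats 22.

22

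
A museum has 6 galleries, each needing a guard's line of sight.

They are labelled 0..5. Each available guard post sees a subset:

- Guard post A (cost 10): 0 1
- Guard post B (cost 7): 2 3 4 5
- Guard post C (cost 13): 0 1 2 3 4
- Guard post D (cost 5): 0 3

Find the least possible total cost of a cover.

A, B together cover every gallery (A ∪ B = {0, 1, 2, 3, 4, 5}); total cost 10 + 7 = 17.
No covering selection has total cost below 17.

17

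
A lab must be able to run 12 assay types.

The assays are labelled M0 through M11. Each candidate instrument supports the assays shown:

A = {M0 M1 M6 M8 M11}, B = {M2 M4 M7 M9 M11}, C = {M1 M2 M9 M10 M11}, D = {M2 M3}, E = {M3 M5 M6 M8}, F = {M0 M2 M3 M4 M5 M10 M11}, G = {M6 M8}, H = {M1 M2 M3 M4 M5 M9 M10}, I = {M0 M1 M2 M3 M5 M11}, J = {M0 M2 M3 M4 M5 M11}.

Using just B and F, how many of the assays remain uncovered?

Union of B, F = {M0, M2, M3, M4, M5, M7, M9, M10, M11}.
Not covered: M1, M6, M8 — 3 assays.

3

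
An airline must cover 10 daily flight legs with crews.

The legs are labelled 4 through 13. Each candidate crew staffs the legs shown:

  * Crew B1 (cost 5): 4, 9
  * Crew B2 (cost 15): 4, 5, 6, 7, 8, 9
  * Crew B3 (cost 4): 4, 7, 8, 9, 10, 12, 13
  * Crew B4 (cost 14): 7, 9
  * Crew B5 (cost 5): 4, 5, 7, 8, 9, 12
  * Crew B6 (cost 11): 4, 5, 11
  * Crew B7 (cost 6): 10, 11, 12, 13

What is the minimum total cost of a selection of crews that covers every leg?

B2, B7 together cover every leg (B2 ∪ B7 = {4, 5, 6, 7, 8, 9, 10, 11, 12, 13}); total cost 15 + 6 = 21.
The greedy pick B3, B5, B7, B2 costs 30; no covering selection beats 21.

21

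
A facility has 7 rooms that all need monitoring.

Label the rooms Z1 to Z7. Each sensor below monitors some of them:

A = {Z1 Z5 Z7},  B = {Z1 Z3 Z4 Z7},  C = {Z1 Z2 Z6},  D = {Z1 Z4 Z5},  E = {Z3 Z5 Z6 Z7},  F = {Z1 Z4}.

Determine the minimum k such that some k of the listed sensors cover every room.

C and E and F together: C ∪ E ∪ F = {Z1, Z2, Z3, Z4, Z5, Z6, Z7} — every room is covered.
Only C contains Z2, so C is forced; the remaining 4 rooms need at least 2 more sensors (each remaining sensor adds at most 3) — so at least 3 sensors are needed, and 3 is optimal.

3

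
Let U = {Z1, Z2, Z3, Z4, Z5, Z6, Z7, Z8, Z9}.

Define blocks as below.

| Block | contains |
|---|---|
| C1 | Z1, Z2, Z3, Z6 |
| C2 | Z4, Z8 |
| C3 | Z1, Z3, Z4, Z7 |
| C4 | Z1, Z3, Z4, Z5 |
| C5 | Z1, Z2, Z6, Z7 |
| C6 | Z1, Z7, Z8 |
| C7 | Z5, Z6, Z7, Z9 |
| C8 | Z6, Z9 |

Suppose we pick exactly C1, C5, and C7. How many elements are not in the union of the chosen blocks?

2

Union of C1, C5, C7 = {Z1, Z2, Z3, Z5, Z6, Z7, Z9}.
Not covered: Z4, Z8 — 2 elements.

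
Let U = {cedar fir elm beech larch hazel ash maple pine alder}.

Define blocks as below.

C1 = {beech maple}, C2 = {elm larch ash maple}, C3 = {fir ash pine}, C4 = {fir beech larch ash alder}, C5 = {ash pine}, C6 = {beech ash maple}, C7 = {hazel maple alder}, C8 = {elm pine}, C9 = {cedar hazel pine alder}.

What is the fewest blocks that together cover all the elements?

Take {C2, C4, C9}. Their union is {cedar, fir, elm, beech, larch, hazel, ash, maple, pine, alder}, which is all 10 elements.
Only C9 contains cedar, so C9 is forced; the remaining 6 elements need at least 2 more blocks (each remaining block adds at most 4) — so at least 3 blocks are needed, and 3 is optimal.

3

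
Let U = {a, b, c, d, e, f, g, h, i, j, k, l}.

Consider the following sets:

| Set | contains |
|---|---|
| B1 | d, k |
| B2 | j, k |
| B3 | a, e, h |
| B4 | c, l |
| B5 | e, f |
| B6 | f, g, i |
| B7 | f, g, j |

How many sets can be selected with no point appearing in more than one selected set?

B1, B3, B4, B7 are pairwise disjoint (B1={d,k}; B3={a,e,h}; B4={c,l}; B7={f,g,j}).
Every remaining set overlaps one of these, and no 5 of the listed sets are pairwise disjoint, so 4 is the maximum.

4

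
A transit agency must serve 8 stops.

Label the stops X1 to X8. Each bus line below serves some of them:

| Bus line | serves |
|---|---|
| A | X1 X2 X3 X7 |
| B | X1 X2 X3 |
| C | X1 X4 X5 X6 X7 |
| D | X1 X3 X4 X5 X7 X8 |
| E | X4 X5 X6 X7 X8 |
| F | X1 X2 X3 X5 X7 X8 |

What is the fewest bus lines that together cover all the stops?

Take {A, E}. Their union is {X1, X2, X3, X4, X5, X6, X7, X8}, which is all 8 stops.
No single bus line has all 8 stops (the largest, D, has 6), so 2 is optimal.

2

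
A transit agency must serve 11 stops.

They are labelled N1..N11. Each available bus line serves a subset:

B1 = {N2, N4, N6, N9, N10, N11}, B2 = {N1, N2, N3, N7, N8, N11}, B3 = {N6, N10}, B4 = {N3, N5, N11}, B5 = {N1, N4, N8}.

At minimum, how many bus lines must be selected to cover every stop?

3

B1 and B2 and B4 together: B1 ∪ B2 ∪ B4 = {N1, N2, N3, N4, N5, N6, N7, N8, N9, N10, N11} — every stop is covered.
Only B4 contains N5, so B4 is forced; the remaining 8 stops need at least 2 more bus lines (each remaining bus line adds at most 5) — so at least 3 bus lines are needed, and 3 is optimal.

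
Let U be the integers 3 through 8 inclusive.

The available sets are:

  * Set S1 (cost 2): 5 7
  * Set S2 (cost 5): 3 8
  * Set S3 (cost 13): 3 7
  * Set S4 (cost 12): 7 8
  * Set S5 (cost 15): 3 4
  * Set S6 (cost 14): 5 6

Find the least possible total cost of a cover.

S1, S2, S5, S6 together cover every point (S1 ∪ S2 ∪ S5 ∪ S6 = {3, 4, 5, 6, 7, 8}); total cost 2 + 5 + 15 + 14 = 36.
No covering selection has total cost below 36.

36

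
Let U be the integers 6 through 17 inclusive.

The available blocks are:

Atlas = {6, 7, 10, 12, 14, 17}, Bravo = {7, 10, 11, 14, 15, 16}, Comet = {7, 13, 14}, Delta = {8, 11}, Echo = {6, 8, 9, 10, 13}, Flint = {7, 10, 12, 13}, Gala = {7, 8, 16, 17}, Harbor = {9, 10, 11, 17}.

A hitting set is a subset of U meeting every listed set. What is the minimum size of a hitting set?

Take H = {6, 7, 11}. Each listed block contains at least one of these, so H is a hitting set of size 3.
No choice of 2 elements meets every block, so 3 is the minimum.

3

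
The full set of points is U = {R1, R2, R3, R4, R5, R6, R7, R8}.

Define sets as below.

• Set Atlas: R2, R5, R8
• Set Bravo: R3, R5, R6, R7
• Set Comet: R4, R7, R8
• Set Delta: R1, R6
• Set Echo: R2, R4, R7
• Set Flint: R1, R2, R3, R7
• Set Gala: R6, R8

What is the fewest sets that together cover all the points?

Bravo and Comet and Flint together: Bravo ∪ Comet ∪ Flint = {R1, R2, R3, R4, R5, R6, R7, R8} — every point is covered.
No 2 of the 7 sets cover everything (all 21 combinations miss at least one point), so 3 is optimal.

3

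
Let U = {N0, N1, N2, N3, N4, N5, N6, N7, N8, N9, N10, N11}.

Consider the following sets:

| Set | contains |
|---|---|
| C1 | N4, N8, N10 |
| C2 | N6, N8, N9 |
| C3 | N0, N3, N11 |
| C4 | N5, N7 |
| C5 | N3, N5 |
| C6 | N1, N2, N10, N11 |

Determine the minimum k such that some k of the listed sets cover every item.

5

C1, C2, C3, C4, and C6 cover everything between them: the union {N0, N1, N2, N3, N4, N5, N6, N7, N8, N9, N10, N11} is all of U.
No 4 of the 6 sets cover everything (all 15 combinations miss at least one item), so 5 is optimal.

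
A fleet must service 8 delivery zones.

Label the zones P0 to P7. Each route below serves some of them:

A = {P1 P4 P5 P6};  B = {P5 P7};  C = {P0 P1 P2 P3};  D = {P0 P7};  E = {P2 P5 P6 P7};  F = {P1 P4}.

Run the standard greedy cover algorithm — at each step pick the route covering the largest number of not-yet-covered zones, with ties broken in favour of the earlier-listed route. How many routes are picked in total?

Greedy: pick A (covers 4 new) → pick C (covers 3 new) → pick B (covers 1 new). Total picks: 3.

3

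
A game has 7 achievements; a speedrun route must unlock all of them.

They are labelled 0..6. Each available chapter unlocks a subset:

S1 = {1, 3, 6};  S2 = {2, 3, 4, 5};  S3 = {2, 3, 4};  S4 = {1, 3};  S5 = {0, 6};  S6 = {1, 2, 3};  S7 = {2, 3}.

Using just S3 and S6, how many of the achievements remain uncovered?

3

Union of S3, S6 = {1, 2, 3, 4}.
Not covered: 0, 5, 6 — 3 achievements.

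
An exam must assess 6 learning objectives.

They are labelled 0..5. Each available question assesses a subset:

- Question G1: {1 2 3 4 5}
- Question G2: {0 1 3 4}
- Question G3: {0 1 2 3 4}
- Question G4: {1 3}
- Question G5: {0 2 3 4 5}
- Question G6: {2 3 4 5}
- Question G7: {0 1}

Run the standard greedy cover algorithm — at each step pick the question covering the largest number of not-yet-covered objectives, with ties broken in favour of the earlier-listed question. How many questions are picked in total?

2

Greedy: pick G1 (covers 5 new) → pick G2 (covers 1 new). Total picks: 2.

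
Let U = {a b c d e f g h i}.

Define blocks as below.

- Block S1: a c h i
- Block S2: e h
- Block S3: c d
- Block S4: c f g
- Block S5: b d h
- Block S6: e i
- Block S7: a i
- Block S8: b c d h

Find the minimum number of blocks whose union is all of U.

S1, S4, S5, and S6 cover everything between them: the union {a, b, c, d, e, f, g, h, i} is all of U.
No 3 of the 8 blocks cover everything (all 56 combinations miss at least one point), so 4 is optimal.

4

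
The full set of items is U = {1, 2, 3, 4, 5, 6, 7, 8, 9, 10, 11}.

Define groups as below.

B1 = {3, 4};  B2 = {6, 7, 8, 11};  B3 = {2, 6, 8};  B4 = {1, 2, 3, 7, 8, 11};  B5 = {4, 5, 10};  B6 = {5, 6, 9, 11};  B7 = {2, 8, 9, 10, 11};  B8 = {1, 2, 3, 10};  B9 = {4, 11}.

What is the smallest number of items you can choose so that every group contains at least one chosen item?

3

H = {2, 4, 11} meets every group (each contains at least one member of H), and |H| = 3.
No choice of 2 items meets every group, so 3 is the minimum.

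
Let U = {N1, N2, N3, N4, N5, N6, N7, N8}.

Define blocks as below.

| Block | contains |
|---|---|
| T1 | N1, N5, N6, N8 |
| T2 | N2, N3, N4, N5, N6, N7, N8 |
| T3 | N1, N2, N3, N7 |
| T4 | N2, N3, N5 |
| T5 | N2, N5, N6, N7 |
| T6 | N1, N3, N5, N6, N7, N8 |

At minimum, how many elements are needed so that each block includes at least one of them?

2

Take H = {N2, N5}. Each listed block contains at least one of these, so H is a hitting set of size 2.
No single element lies in every block, so at least 2 are needed and 2 is optimal.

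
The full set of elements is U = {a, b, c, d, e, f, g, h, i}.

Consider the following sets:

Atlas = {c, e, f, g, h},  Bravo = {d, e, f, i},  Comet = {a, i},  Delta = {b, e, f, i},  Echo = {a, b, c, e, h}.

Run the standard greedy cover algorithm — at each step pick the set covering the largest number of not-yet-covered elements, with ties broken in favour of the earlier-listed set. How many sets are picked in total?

Greedy: pick Atlas (covers 5 new) → pick Bravo (covers 2 new) → pick Echo (covers 2 new). Total picks: 3.

3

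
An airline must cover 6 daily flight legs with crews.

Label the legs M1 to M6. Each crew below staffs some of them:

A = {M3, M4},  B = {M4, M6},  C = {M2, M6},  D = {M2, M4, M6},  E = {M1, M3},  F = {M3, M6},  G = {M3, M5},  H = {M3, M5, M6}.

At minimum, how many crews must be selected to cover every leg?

Take {D, E, H}. Their union is {M1, M2, M3, M4, M5, M6}, which is all 6 legs.
Only E contains M1, so E is forced; the remaining 4 legs need at least 2 more crews (each remaining crew adds at most 3) — so at least 3 crews are needed, and 3 is optimal.

3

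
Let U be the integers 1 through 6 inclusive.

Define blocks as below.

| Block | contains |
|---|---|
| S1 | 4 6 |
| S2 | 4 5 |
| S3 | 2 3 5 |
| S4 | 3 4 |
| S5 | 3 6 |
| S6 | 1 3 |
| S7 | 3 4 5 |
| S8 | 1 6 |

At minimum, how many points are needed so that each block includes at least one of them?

3

The 3 points {3, 5, 6} hit every block.
No choice of 2 points meets every block, so 3 is the minimum.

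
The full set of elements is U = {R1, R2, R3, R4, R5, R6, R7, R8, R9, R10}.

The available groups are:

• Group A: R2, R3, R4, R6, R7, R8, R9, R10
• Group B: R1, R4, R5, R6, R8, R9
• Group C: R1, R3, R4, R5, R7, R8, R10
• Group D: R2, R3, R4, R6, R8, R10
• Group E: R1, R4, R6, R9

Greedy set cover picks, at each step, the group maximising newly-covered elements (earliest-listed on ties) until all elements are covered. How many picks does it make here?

2

Greedy: pick A (covers 8 new) → pick B (covers 2 new). Total picks: 2.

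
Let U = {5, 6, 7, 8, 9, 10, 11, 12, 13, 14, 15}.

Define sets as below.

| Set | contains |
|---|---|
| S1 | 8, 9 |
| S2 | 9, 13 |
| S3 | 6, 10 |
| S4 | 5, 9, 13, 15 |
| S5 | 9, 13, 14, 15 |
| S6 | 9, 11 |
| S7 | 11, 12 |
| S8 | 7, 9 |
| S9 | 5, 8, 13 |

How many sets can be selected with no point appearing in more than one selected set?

S3, S7, S8, S9 are pairwise disjoint (S3={6,10}; S7={11,12}; S8={7,9}; S9={5,8,13}).
Every remaining set overlaps one of these, and no 5 of the listed sets are pairwise disjoint, so 4 is the maximum.

4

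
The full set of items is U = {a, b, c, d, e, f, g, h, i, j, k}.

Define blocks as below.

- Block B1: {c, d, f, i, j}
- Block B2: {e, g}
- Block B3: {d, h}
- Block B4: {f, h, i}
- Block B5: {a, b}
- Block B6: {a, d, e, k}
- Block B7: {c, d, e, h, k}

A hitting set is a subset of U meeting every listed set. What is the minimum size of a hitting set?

4

Take T = {b, d, g, i}. Each listed block contains at least one of these, so T is a hitting set of size 4.
No choice of 3 items meets every block, so 4 is the minimum.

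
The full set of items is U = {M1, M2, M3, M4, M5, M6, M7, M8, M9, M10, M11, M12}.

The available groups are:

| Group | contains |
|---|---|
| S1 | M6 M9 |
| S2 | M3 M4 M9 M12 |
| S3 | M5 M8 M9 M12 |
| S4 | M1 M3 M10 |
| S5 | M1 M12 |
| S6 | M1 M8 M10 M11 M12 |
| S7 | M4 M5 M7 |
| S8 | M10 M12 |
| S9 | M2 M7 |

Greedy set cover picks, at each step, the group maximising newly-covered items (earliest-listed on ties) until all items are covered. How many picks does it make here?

5

Greedy: pick S6 (covers 5 new) → pick S2 (covers 3 new) → pick S7 (covers 2 new) → pick S1 (covers 1 new) → pick S9 (covers 1 new). Total picks: 5.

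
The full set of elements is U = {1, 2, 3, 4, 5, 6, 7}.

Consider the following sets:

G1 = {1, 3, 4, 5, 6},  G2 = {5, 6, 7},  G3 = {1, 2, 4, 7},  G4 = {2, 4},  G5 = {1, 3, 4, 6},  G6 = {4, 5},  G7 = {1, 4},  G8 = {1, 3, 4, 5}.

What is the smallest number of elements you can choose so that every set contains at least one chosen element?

H = {4, 5} meets every set (each contains at least one member of H), and |H| = 2.
The sets G2, G4 are pairwise disjoint, so any hitting set needs a separate element for each — at least 2. Hence 2 is optimal.

2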